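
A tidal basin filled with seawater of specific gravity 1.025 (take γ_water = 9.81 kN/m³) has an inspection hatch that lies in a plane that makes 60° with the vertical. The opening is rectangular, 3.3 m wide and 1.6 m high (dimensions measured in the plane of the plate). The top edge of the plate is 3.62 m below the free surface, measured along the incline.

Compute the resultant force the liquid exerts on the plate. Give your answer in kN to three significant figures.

γ = 1.025 × 9.81 = 10.05525 kN/m³.
The plate makes 60° with the vertical, i.e. θ = 90° − 60° = 30° to the horizontal. Measuring y along the incline from the free-surface line, vertical depth h = y·sinθ with sinθ = 0.500000.
The centroid lies 1.6/2 = 0.8 m below the top edge, so y_c = 3.62 + 0.8 = 4.42 m and h_c = 4.42 × 0.500000 = 2.21 m.
A = 3.3 × 1.6 = 5.28 m².
Resultant F = γ·h_c·A = 10.05525 × 2.21 × 5.28 = 117.333 kN.

F ≈ 117 kN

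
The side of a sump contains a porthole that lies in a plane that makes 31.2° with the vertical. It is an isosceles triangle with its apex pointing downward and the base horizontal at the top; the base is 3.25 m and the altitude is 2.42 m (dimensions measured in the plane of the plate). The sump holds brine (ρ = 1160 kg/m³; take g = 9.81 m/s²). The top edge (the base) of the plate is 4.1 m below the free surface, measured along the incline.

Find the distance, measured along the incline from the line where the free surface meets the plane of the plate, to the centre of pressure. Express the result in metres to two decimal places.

y_p = 4.97 m

γ = ρg = 1160 × 9.81 / 1000 = 11.3796 kN/m³.
The plate makes 31.2° with the vertical, i.e. θ = 90° − 31.2° = 58.8° to the horizontal. Measuring y along the incline from the free-surface line, vertical depth h = y·sinθ with sinθ = 0.855364.
With the apex down, the centroid sits h/3 = 2.42/3 = 0.806667 m below the base (the top edge), so y_c = 4.1 + 0.806667 = 4.90667 m and h_c = 4.90667 × 0.855364 = 4.19699 m.
A = ½ × 3.25 × 2.42 = 3.9325 m².
Resultant F = γ·h_c·A = 11.3796 × 4.19699 × 3.9325 = 187.816 kN.
I_c = b·h³/36 = 3.25 × 2.42³/36 = 1.27946 m⁴.
Centre of pressure: y_p = y_c + I_c/(y_c·A) = 4.90667 + 1.27946/(4.90667 × 3.9325) = 4.90667 + 0.0663088 = 4.97298 m along the plane.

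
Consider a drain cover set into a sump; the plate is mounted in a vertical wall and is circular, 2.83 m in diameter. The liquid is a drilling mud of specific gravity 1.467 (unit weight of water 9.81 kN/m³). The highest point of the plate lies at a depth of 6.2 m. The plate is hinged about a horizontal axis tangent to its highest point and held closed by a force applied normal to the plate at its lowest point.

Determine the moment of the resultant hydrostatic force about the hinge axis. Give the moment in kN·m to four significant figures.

γ = 1.467 × 9.81 = 14.39127 kN/m³.
The centroid is at the centre, 1.415 m below the top of the plate, so the centroid depth is h_c = 6.2 + 1.415 = 7.615 m.
A = π(1.415)² = 6.29018 m².
Resultant F = γ·h_c·A = 14.39127 × 7.615 × 6.29018 = 689.338 kN.
I_c = πr⁴/4 = π × 1.415⁴/4 = 3.14859 m⁴.
Centre of pressure: y_p = y_c + I_c/(y_c·A) = 7.615 + 3.14859/(7.615 × 6.29018) = 7.615 + 0.065733 = 7.68073 m along the plane.
The resultant acts 1.415 + 0.065733 = 1.48073 m (along the plate) below the hinge at the top edge, so the moment about the hinge is M = F × 1.48073 = 689.338 × 1.48073 = 1020.72 kN·m.

M ≈ 1021 kN·m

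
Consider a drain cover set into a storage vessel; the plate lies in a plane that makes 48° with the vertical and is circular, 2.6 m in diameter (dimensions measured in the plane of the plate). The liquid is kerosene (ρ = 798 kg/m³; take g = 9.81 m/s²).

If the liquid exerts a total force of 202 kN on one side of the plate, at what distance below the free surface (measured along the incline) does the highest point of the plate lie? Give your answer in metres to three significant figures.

y_top ≈ 5.96 m

γ = ρg = 798 × 9.81 / 1000 = 7.82838 kN/m³.
A = π(1.3)² = 5.30929 m².
From F = γ·h_c·A, the centroid depth is h_c = 202/(7.82838 × 5.30929) = 4.86008 m.
The plate makes 48° with the vertical, i.e. θ = 90° − 48° = 42° to the horizontal. Measuring y along the incline from the free-surface line, vertical depth h = y·sinθ with sinθ = 0.669131.
Along the incline, y_c = h_c/sinθ = 4.86008/0.669131 = 7.26327 m.
The centroid is at the centre, 1.3 m below the top of the plate, so the highest point sits at y_top = 7.26327 − 1.3 = 5.96327 m along the incline.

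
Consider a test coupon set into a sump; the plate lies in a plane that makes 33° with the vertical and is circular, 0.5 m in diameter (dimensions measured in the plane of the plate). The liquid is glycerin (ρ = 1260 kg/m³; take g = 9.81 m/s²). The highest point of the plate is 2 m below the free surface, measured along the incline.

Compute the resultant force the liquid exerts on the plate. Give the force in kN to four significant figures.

γ = ρg = 1260 × 9.81 / 1000 = 12.3606 kN/m³.
The plate makes 33° with the vertical, i.e. θ = 90° − 33° = 57° to the horizontal. Measuring y along the incline from the free-surface line, vertical depth h = y·sinθ with sinθ = 0.838671.
The centroid is at the centre, 0.25 m below the top of the plate, so y_c = 2 + 0.25 = 2.25 m and h_c = 2.25 × 0.838671 = 1.88701 m.
A = π(0.25)² = 0.19635 m².
Resultant F = γ·h_c·A = 12.3606 × 1.88701 × 0.19635 = 4.57978 kN.

F ≈ 4.580 kN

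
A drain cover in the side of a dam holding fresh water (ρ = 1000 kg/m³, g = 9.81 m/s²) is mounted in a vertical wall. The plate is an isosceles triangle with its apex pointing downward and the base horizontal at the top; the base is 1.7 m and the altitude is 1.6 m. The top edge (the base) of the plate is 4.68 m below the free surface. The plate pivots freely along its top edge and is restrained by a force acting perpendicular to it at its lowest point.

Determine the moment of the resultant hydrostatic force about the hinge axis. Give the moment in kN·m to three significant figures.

M ≈ 39.0 kN·m

γ = ρg = 1000 × 9.81 = 9810 N/m³ = 9.81 kN/m³.
With the apex down, the centroid sits h/3 = 1.6/3 = 0.533333 m below the base (the top edge), so the centroid depth is h_c = 4.68 + 0.533333 = 5.21333 m.
A = ½ × 1.7 × 1.6 = 1.36 m².
Resultant F = γ·h_c·A = 9.81 × 5.21333 × 1.36 = 69.5542 kN.
I_c = b·h³/36 = 1.7 × 1.6³/36 = 0.193422 m⁴.
Centre of pressure: y_p = y_c + I_c/(y_c·A) = 5.21333 + 0.193422/(5.21333 × 1.36) = 5.21333 + 0.0272805 = 5.24061 m along the plane.
The resultant acts 0.533333 + 0.0272805 = 0.560613 m (along the plate) below the hinge at the top edge, so the moment about the hinge is M = F × 0.560613 = 69.5542 × 0.560613 = 38.993 kN·m.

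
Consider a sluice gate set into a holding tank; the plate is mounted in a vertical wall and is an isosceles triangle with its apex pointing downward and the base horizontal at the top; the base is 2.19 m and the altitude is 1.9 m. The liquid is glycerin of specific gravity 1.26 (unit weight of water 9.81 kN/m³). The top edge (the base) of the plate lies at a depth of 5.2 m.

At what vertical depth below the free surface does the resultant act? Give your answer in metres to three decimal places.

γ = 1.26 × 9.81 = 12.3606 kN/m³.
With the apex down, the centroid sits h/3 = 1.9/3 = 0.633333 m below the base (the top edge), so the centroid depth is h_c = 5.2 + 0.633333 = 5.83333 m.
A = ½ × 2.19 × 1.9 = 2.0805 m².
Resultant F = γ·h_c·A = 12.3606 × 5.83333 × 2.0805 = 150.011 kN.
I_c = b·h³/36 = 2.19 × 1.9³/36 = 0.417256 m⁴.
Centre of pressure: y_p = y_c + I_c/(y_c·A) = 5.83333 + 0.417256/(5.83333 × 2.0805) = 5.83333 + 0.034381 = 5.86771 m along the plane.

h_p = 5.868 m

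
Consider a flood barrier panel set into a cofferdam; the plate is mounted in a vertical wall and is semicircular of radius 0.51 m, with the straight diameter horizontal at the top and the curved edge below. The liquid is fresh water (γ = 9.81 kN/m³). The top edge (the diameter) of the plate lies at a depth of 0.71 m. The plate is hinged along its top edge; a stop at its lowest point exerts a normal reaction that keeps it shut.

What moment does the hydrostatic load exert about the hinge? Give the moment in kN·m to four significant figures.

M ≈ 0.8766 kN·m

γ = 9.81 kN/m³.
The centroid of a semicircle lies 4r/(3π) = 0.216451 m from the diameter, here below the top edge, so the centroid depth is h_c = 0.71 + 0.216451 = 0.926451 m.
A = πr²/2 = π × 0.51²/2 = 0.408564 m².
Resultant F = γ·h_c·A = 9.81 × 0.926451 × 0.408564 = 3.71323 kN.
I_c = (π/8 − 8/(9π))·r⁴ = 0.109757 × 0.51⁴ = 0.00742528 m⁴.
Centre of pressure: y_p = y_c + I_c/(y_c·A) = 0.926451 + 0.00742528/(0.926451 × 0.408564) = 0.926451 + 0.0196169 = 0.946068 m along the plane.
The resultant acts 0.216451 + 0.0196169 = 0.236068 m (along the plate) below the hinge at the top edge, so the moment about the hinge is M = F × 0.236068 = 3.71323 × 0.236068 = 0.876575 kN·m.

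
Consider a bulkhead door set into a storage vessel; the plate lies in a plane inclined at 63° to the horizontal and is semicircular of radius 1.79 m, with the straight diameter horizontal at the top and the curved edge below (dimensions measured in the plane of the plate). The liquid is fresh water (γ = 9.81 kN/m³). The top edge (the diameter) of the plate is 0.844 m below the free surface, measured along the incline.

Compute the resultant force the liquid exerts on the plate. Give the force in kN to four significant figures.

γ = 9.81 kN/m³.
Let θ = 63° be the plate's angle to the horizontal; measure y along the incline from where the plane meets the free surface. Vertical depth h = y·sinθ with sinθ = 0.891007.
The centroid of a semicircle lies 4r/(3π) = 0.7597 m from the diameter, here below the top edge, so y_c = 0.844 + 0.7597 = 1.6037 m and h_c = 1.6037 × 0.891007 = 1.42891 m.
A = πr²/2 = π × 1.79²/2 = 5.03299 m².
Resultant F = γ·h_c·A = 9.81 × 1.42891 × 5.03299 = 70.5505 kN.

F ≈ 70.55 kN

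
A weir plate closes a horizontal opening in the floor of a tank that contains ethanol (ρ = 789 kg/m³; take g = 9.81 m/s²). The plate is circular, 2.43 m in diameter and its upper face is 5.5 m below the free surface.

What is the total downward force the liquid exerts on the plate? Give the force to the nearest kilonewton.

γ = ρg = 789 × 9.81 / 1000 = 7.74009 kN/m³.
The plate is horizontal, so pressure is uniform at p = γ·h = 7.74009 × 5.5 = 42.5705 kN/m².
A = π(1.215)² = 4.6377 m².
F = p·A = 42.5705 × 4.6377 = 197.429 kN.

F ≈ 197 kN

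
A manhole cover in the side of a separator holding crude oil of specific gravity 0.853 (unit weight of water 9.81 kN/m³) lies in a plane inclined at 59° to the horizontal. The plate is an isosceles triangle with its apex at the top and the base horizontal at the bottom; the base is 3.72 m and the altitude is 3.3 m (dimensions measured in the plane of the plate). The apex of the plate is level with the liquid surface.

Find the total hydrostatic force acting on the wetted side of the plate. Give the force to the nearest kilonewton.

γ = 0.853 × 9.81 = 8.36793 kN/m³.
Let θ = 59° be the plate's angle to the horizontal; measure y along the incline from where the plane meets the free surface. Vertical depth h = y·sinθ with sinθ = 0.857167.
With the apex up, the centroid sits 2h/3 = 2 × 3.3/3 = 2.2 m below the apex, so y_c = 2.2 m and h_c = 2.2 × 0.857167 = 1.88577 m.
A = ½ × 3.72 × 3.3 = 6.138 m².
Resultant F = γ·h_c·A = 8.36793 × 1.88577 × 6.138 = 96.8576 kN.

F ≈ 97 kN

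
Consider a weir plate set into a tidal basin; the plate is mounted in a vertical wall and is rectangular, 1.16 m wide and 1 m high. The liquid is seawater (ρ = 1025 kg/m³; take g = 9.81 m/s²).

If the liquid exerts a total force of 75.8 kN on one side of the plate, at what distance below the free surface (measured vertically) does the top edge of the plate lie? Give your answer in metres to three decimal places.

γ = ρg = 1025 × 9.81 / 1000 = 10.05525 kN/m³.
A = 1.16 × 1 = 1.16 m².
From F = γ·h_c·A, the centroid depth is h_c = 75.8/(10.05525 × 1.16) = 6.49858 m.
The centroid lies 1/2 = 0.5 m below the top edge, so the top edge sits at h_top = 6.49858 − 0.5 = 5.99858 m below the surface.

d_top ≈ 5.999 m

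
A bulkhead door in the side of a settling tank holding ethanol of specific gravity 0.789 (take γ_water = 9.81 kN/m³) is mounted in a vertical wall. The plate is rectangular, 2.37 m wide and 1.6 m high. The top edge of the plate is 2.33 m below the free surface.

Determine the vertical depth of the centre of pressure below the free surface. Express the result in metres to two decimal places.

γ = 0.789 × 9.81 = 7.74009 kN/m³.
The centroid lies 1.6/2 = 0.8 m below the top edge, so the centroid depth is h_c = 2.33 + 0.8 = 3.13 m.
A = 2.37 × 1.6 = 3.792 m².
Resultant F = γ·h_c·A = 7.74009 × 3.13 × 3.792 = 91.8668 kN.
I_c = b·h³/12 = 2.37 × 1.6³/12 = 0.80896 m⁴.
Centre of pressure: y_p = y_c + I_c/(y_c·A) = 3.13 + 0.80896/(3.13 × 3.792) = 3.13 + 0.0681576 = 3.19816 m along the plane.

h_p = 3.20 m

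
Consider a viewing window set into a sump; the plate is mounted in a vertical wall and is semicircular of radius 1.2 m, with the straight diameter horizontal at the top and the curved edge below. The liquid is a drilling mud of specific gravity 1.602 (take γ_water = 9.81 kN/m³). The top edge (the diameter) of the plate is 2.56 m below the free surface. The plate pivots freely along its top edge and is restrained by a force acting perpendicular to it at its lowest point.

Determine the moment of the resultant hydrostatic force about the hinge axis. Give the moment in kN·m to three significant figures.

M ≈ 59.1 kN·m

γ = 1.602 × 9.81 = 15.71562 kN/m³.
The centroid of a semicircle lies 4r/(3π) = 0.509296 m from the diameter, here below the top edge, so the centroid depth is h_c = 2.56 + 0.509296 = 3.0693 m.
A = πr²/2 = π × 1.2²/2 = 2.26195 m².
Resultant F = γ·h_c·A = 15.71562 × 3.0693 × 2.26195 = 109.107 kN.
I_c = (π/8 − 8/(9π))·r⁴ = 0.109757 × 1.2⁴ = 0.227592 m⁴.
Centre of pressure: y_p = y_c + I_c/(y_c·A) = 3.0693 + 0.227592/(3.0693 × 2.26195) = 3.0693 + 0.0327819 = 3.10208 m along the plane.
The resultant acts 0.509296 + 0.0327819 = 0.542078 m (along the plate) below the hinge at the top edge, so the moment about the hinge is M = F × 0.542078 = 109.107 × 0.542078 = 59.1445 kN·m.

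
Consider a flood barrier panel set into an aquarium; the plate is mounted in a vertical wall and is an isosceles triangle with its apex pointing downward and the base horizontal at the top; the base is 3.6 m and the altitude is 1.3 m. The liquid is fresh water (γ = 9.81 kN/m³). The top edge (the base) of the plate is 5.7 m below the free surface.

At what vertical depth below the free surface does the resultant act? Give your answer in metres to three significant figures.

γ = 9.81 kN/m³.
With the apex down, the centroid sits h/3 = 1.3/3 = 0.433333 m below the base (the top edge), so the centroid depth is h_c = 5.7 + 0.433333 = 6.13333 m.
A = ½ × 3.6 × 1.3 = 2.34 m².
Resultant F = γ·h_c·A = 9.81 × 6.13333 × 2.34 = 140.793 kN.
I_c = b·h³/36 = 3.6 × 1.3³/36 = 0.2197 m⁴.
Centre of pressure: y_p = y_c + I_c/(y_c·A) = 6.13333 + 0.2197/(6.13333 × 2.34) = 6.13333 + 0.015308 = 6.14864 m along the plane.

h_p = 6.15 m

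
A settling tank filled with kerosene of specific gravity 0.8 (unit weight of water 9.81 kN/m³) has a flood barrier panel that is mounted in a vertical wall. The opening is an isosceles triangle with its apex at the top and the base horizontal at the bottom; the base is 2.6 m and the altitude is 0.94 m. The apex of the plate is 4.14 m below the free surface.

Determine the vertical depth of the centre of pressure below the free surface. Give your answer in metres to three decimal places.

γ = 0.8 × 9.81 = 7.848 kN/m³.
With the apex up, the centroid sits 2h/3 = 2 × 0.94/3 = 0.626667 m below the apex, so the centroid depth is h_c = 4.14 + 0.626667 = 4.76667 m.
A = ½ × 2.6 × 0.94 = 1.222 m².
Resultant F = γ·h_c·A = 7.848 × 4.76667 × 1.222 = 45.7136 kN.
I_c = b·h³/36 = 2.6 × 0.94³/36 = 0.0599866 m⁴.
Centre of pressure: y_p = y_c + I_c/(y_c·A) = 4.76667 + 0.0599866/(4.76667 × 1.222) = 4.76667 + 0.0102984 = 4.77697 m along the plane.

h_p = 4.777 m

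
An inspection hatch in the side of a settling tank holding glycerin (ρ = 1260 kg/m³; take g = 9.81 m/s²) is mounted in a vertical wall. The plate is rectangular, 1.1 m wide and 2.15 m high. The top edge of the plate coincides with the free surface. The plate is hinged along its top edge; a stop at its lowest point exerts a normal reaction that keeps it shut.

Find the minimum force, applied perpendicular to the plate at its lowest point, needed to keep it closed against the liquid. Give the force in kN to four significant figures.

P ≈ 20.95 kN

γ = ρg = 1260 × 9.81 / 1000 = 12.3606 kN/m³.
The centroid lies 2.15/2 = 1.075 m below the top edge, so the centroid depth is h_c = 1.075 m.
A = 1.1 × 2.15 = 2.365 m².
Resultant F = γ·h_c·A = 12.3606 × 1.075 × 2.365 = 31.4253 kN.
I_c = b·h³/12 = 1.1 × 2.15³/12 = 0.911018 m⁴.
Centre of pressure: y_p = y_c + I_c/(y_c·A) = 1.075 + 0.911018/(1.075 × 2.365) = 1.075 + 0.358333 = 1.43333 m along the plane.
The resultant acts 1.075 + 0.358333 = 1.43333 m (along the plate) below the hinge at the top edge, so the moment about the hinge is M = F × 1.43333 = 31.4253 × 1.43333 = 45.0428 kN·m.
A normal force at the bottom, 2.15 m from the hinge, must supply this moment: P = 45.0428/2.15 = 20.9501 kN.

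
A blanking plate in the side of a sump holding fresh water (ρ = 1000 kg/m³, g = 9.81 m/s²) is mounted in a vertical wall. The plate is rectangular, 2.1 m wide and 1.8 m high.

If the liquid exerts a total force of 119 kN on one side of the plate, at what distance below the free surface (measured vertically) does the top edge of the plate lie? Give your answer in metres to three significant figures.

d_top ≈ 2.31 m

γ = ρg = 1000 × 9.81 = 9810 N/m³ = 9.81 kN/m³.
A = 2.1 × 1.8 = 3.78 m².
From F = γ·h_c·A, the centroid depth is h_c = 119/(9.81 × 3.78) = 3.20912 m.
The centroid lies 1.8/2 = 0.9 m below the top edge, so the top edge sits at h_top = 3.20912 − 0.9 = 2.30912 m below the surface.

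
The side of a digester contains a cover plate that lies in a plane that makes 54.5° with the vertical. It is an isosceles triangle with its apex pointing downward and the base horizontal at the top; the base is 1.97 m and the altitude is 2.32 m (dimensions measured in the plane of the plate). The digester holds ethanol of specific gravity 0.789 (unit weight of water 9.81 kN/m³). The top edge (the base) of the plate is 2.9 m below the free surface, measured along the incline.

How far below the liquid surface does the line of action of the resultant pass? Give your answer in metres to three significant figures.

γ = 0.789 × 9.81 = 7.74009 kN/m³.
The plate makes 54.5° with the vertical, i.e. θ = 90° − 54.5° = 35.5° to the horizontal. Measuring y along the incline from the free-surface line, vertical depth h = y·sinθ with sinθ = 0.580703.
With the apex down, the centroid sits h/3 = 2.32/3 = 0.773333 m below the base (the top edge), so y_c = 2.9 + 0.773333 = 3.67333 m and h_c = 3.67333 × 0.580703 = 2.13311 m.
A = ½ × 1.97 × 2.32 = 2.2852 m².
Resultant F = γ·h_c·A = 7.74009 × 2.13311 × 2.2852 = 37.7297 kN.
I_c = b·h³/36 = 1.97 × 2.32³/36 = 0.683326 m⁴.
Centre of pressure: y_p = y_c + I_c/(y_c·A) = 3.67333 + 0.683326/(3.67333 × 2.2852) = 3.67333 + 0.0814036 = 3.75473 m along the plane.
Vertically, h_p = y_p·sinθ = 3.75473 × 0.580703 = 2.18038 m.

h_p = 2.18 m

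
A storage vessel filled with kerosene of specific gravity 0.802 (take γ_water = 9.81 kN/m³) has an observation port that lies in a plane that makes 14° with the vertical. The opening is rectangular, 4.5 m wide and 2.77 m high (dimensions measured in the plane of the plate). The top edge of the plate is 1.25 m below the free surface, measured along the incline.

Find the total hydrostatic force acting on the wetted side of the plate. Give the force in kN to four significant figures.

F ≈ 250.7 kN

γ = 0.802 × 9.81 = 7.86762 kN/m³.
The plate makes 14° with the vertical, i.e. θ = 90° − 14° = 76° to the horizontal. Measuring y along the incline from the free-surface line, vertical depth h = y·sinθ with sinθ = 0.970296.
The centroid lies 2.77/2 = 1.385 m below the top edge, so y_c = 1.25 + 1.385 = 2.635 m and h_c = 2.635 × 0.970296 = 2.55673 m.
A = 4.5 × 2.77 = 12.465 m².
Resultant F = γ·h_c·A = 7.86762 × 2.55673 × 12.465 = 250.738 kN.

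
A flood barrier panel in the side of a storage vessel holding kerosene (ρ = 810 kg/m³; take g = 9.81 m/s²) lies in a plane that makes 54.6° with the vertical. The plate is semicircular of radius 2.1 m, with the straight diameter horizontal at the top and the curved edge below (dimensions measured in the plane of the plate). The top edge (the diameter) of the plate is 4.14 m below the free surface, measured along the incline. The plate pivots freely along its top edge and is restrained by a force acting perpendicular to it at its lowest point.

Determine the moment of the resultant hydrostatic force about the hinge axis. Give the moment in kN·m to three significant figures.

M ≈ 153 kN·m

γ = ρg = 810 × 9.81 / 1000 = 7.9461 kN/m³.
The plate makes 54.6° with the vertical, i.e. θ = 90° − 54.6° = 35.4° to the horizontal. Measuring y along the incline from the free-surface line, vertical depth h = y·sinθ with sinθ = 0.579281.
The centroid of a semicircle lies 4r/(3π) = 0.891268 m from the diameter, here below the top edge, so y_c = 4.14 + 0.891268 = 5.03127 m and h_c = 5.03127 × 0.579281 = 2.91452 m.
A = πr²/2 = π × 2.1²/2 = 6.92721 m².
Resultant F = γ·h_c·A = 7.9461 × 2.91452 × 6.92721 = 160.428 kN.
I_c = (π/8 − 8/(9π))·r⁴ = 0.109757 × 2.1⁴ = 2.13457 m⁴.
Centre of pressure: y_p = y_c + I_c/(y_c·A) = 5.03127 + 2.13457/(5.03127 × 6.92721) = 5.03127 + 0.0612455 = 5.09252 m along the plane.
The resultant acts 0.891268 + 0.0612455 = 0.952513 m (along the plate) below the hinge at the top edge, so the moment about the hinge is M = F × 0.952513 = 160.428 × 0.952513 = 152.81 kN·m.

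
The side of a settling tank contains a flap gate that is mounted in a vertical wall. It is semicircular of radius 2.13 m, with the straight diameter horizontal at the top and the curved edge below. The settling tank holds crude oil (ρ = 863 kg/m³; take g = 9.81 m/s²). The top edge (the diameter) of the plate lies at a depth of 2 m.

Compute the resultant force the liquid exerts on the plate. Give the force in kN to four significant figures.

γ = ρg = 863 × 9.81 / 1000 = 8.46603 kN/m³.
The centroid of a semicircle lies 4r/(3π) = 0.904 m from the diameter, here below the top edge, so the centroid depth is h_c = 2 + 0.904 = 2.904 m.
A = πr²/2 = π × 2.13²/2 = 7.12655 m².
Resultant F = γ·h_c·A = 8.46603 × 2.904 × 7.12655 = 175.209 kN.

F ≈ 175.2 kN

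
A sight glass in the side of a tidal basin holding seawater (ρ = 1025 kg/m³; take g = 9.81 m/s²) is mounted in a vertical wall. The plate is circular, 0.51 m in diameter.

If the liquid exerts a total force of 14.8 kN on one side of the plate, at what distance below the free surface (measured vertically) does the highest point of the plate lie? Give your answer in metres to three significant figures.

γ = ρg = 1025 × 9.81 / 1000 = 10.05525 kN/m³.
A = π(0.255)² = 0.204282 m².
From F = γ·h_c·A, the centroid depth is h_c = 14.8/(10.05525 × 0.204282) = 7.20508 m.
The centroid is at the centre, 0.255 m below the top of the plate, so the highest point sits at h_top = 7.20508 − 0.255 = 6.95008 m below the surface.

d_top ≈ 6.95 m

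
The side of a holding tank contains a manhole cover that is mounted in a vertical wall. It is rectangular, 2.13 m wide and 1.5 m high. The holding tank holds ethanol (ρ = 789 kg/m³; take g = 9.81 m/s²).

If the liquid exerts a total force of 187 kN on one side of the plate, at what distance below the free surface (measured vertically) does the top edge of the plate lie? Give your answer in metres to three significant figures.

γ = ρg = 789 × 9.81 / 1000 = 7.74009 kN/m³.
A = 2.13 × 1.5 = 3.195 m².
From F = γ·h_c·A, the centroid depth is h_c = 187/(7.74009 × 3.195) = 7.56179 m.
The centroid lies 1.5/2 = 0.75 m below the top edge, so the top edge sits at h_top = 7.56179 − 0.75 = 6.81179 m below the surface.

d_top ≈ 6.81 m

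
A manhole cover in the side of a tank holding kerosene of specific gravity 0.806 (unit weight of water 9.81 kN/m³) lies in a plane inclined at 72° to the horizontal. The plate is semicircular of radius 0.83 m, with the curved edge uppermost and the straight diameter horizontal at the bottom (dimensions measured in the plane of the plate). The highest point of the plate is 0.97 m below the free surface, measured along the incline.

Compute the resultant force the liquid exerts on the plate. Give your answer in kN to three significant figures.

γ = 0.806 × 9.81 = 7.90686 kN/m³.
Let θ = 72° be the plate's angle to the horizontal; measure y along the incline from where the plane meets the free surface. Vertical depth h = y·sinθ with sinθ = 0.951057.
The centroid lies 4r/(3π) = 0.352263 m above the diameter, so r − 4r/(3π) = 0.83 − 0.352263 = 0.477737 m below the topmost point, so y_c = 0.97 + 0.477737 = 1.44774 m and h_c = 1.44774 × 0.951057 = 1.37688 m.
A = πr²/2 = π × 0.83²/2 = 1.08212 m².
Resultant F = γ·h_c·A = 7.90686 × 1.37688 × 1.08212 = 11.7808 kN.

F ≈ 11.8 kN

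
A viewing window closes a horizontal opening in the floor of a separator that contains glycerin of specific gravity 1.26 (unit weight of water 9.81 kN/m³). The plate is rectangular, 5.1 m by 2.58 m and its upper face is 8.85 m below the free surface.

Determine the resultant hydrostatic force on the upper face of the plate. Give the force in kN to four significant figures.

γ = 1.26 × 9.81 = 12.3606 kN/m³.
The plate is horizontal, so pressure is uniform at p = γ·h = 12.3606 × 8.85 = 109.391 kN/m².
A = 5.1 × 2.58 = 13.158 m².
F = p·A = 109.391 × 13.158 = 1439.37 kN.

F ≈ 1439 kN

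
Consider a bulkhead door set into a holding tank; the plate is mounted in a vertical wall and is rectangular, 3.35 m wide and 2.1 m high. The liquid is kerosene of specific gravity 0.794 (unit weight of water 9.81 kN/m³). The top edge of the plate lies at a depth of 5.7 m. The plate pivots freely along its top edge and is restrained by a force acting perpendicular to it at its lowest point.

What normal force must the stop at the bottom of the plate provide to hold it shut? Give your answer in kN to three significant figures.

γ = 0.794 × 9.81 = 7.78914 kN/m³.
The centroid lies 2.1/2 = 1.05 m below the top edge, so the centroid depth is h_c = 5.7 + 1.05 = 6.75 m.
A = 3.35 × 2.1 = 7.035 m².
Resultant F = γ·h_c·A = 7.78914 × 6.75 × 7.035 = 369.877 kN.
I_c = b·h³/12 = 3.35 × 2.1³/12 = 2.58536 m⁴.
Centre of pressure: y_p = y_c + I_c/(y_c·A) = 6.75 + 2.58536/(6.75 × 7.035) = 6.75 + 0.0544444 = 6.80444 m along the plane.
The resultant acts 1.05 + 0.0544444 = 1.10444 m (along the plate) below the hinge at the top edge, so the moment about the hinge is M = F × 1.10444 = 369.877 × 1.10444 = 408.507 kN·m.
A normal force at the bottom, 2.1 m from the hinge, must supply this moment: P = 408.507/2.1 = 194.527 kN.

P ≈ 195 kN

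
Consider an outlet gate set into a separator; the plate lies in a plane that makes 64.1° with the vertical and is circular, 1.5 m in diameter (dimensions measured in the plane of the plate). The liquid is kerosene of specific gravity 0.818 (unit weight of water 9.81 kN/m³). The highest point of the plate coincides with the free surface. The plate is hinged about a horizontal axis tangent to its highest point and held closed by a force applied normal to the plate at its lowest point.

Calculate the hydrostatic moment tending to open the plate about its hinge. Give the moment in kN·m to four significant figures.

γ = 0.818 × 9.81 = 8.02458 kN/m³.
The plate makes 64.1° with the vertical, i.e. θ = 90° − 64.1° = 25.9° to the horizontal. Measuring y along the incline from the free-surface line, vertical depth h = y·sinθ with sinθ = 0.436802.
The centroid is at the centre, 0.75 m below the top of the plate, so y_c = 0.75 m and h_c = 0.75 × 0.436802 = 0.327601 m.
A = π(0.75)² = 1.76715 m².
Resultant F = γ·h_c·A = 8.02458 × 0.327601 × 1.76715 = 4.64559 kN.
I_c = πr⁴/4 = π × 0.75⁴/4 = 0.248505 m⁴.
Centre of pressure: y_p = y_c + I_c/(y_c·A) = 0.75 + 0.248505/(0.75 × 1.76715) = 0.75 + 0.1875 = 0.9375 m along the plane.
The resultant acts 0.75 + 0.1875 = 0.9375 m (along the plate) below the hinge at the top edge, so the moment about the hinge is M = F × 0.9375 = 4.64559 × 0.9375 = 4.35524 kN·m.

M ≈ 4.355 kN·m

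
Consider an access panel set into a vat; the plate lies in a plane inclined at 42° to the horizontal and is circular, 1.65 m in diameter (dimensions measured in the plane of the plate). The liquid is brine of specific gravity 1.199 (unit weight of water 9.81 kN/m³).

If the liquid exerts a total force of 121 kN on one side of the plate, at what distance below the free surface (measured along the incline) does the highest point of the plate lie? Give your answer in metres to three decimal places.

γ = 1.199 × 9.81 = 11.76219 kN/m³.
A = π(0.825)² = 2.13825 m².
From F = γ·h_c·A, the centroid depth is h_c = 121/(11.76219 × 2.13825) = 4.81104 m.
Let θ = 42° be the plate's angle to the horizontal; measure y along the incline from where the plane meets the free surface. Vertical depth h = y·sinθ with sinθ = 0.669131.
Along the incline, y_c = h_c/sinθ = 4.81104/0.669131 = 7.18998 m.
The centroid is at the centre, 0.825 m below the top of the plate, so the highest point sits at y_top = 7.18998 − 0.825 = 6.36498 m along the incline.

y_top ≈ 6.365 m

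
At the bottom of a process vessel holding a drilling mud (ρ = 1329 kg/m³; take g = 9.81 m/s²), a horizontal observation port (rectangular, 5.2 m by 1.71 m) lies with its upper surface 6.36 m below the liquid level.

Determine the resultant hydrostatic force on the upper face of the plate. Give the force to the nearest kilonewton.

F ≈ 737 kN

γ = ρg = 1329 × 9.81 / 1000 = 13.03749 kN/m³.
The plate is horizontal, so pressure is uniform at p = γ·h = 13.03749 × 6.36 = 82.9184 kN/m².
A = 5.2 × 1.71 = 8.892 m².
F = p·A = 82.9184 × 8.892 = 737.31 kN.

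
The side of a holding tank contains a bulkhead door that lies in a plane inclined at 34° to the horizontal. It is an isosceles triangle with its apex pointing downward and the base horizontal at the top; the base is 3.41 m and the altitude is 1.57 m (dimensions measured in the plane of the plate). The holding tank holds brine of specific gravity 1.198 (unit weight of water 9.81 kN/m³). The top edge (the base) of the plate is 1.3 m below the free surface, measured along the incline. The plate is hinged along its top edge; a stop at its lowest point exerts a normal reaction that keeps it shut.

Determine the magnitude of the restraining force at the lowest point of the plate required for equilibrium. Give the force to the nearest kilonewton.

P ≈ 12 kN

γ = 1.198 × 9.81 = 11.75238 kN/m³.
Let θ = 34° be the plate's angle to the horizontal; measure y along the incline from where the plane meets the free surface. Vertical depth h = y·sinθ with sinθ = 0.559193.
With the apex down, the centroid sits h/3 = 1.57/3 = 0.523333 m below the base (the top edge), so y_c = 1.3 + 0.523333 = 1.82333 m and h_c = 1.82333 × 0.559193 = 1.01959 m.
A = ½ × 3.41 × 1.57 = 2.67685 m².
Resultant F = γ·h_c·A = 11.75238 × 1.01959 × 2.67685 = 32.0756 kN.
I_c = b·h³/36 = 3.41 × 1.57³/36 = 0.366565 m⁴.
Centre of pressure: y_p = y_c + I_c/(y_c·A) = 1.82333 + 0.366565/(1.82333 × 2.67685) = 1.82333 + 0.0751038 = 1.89843 m along the plane.
The resultant acts 0.523333 + 0.0751038 = 0.598437 m (along the plate) below the hinge at the top edge, so the moment about the hinge is M = F × 0.598437 = 32.0756 × 0.598437 = 19.1952 kN·m.
A normal force at the bottom, 1.57 m from the hinge, must supply this moment: P = 19.1952/1.57 = 12.2262 kN.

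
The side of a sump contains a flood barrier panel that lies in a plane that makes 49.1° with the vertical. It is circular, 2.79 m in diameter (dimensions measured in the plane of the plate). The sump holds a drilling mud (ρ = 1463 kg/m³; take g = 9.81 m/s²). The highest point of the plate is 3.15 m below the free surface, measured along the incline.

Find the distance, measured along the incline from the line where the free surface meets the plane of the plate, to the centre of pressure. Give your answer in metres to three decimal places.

y_p = 4.652 m

γ = ρg = 1463 × 9.81 / 1000 = 14.35203 kN/m³.
The plate makes 49.1° with the vertical, i.e. θ = 90° − 49.1° = 40.9° to the horizontal. Measuring y along the incline from the free-surface line, vertical depth h = y·sinθ with sinθ = 0.654741.
The centroid is at the centre, 1.395 m below the top of the plate, so y_c = 3.15 + 1.395 = 4.545 m and h_c = 4.545 × 0.654741 = 2.9758 m.
A = π(1.395)² = 6.11362 m².
Resultant F = γ·h_c·A = 14.35203 × 2.9758 × 6.11362 = 261.105 kN.
I_c = πr⁴/4 = π × 1.395⁴/4 = 2.97431 m⁴.
Centre of pressure: y_p = y_c + I_c/(y_c·A) = 4.545 + 2.97431/(4.545 × 6.11362) = 4.545 + 0.107042 = 4.65204 m along the plane.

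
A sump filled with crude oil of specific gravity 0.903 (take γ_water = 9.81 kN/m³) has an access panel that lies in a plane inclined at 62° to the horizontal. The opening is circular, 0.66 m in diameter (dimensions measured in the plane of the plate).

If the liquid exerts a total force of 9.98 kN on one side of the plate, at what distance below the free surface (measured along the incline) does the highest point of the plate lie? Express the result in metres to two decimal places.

y_top ≈ 3.40 m

γ = 0.903 × 9.81 = 8.85843 kN/m³.
A = π(0.33)² = 0.342119 m².
From F = γ·h_c·A, the centroid depth is h_c = 9.98/(8.85843 × 0.342119) = 3.29304 m.
Let θ = 62° be the plate's angle to the horizontal; measure y along the incline from where the plane meets the free surface. Vertical depth h = y·sinθ with sinθ = 0.882948.
Along the incline, y_c = h_c/sinθ = 3.29304/0.882948 = 3.7296 m.
The centroid is at the centre, 0.33 m below the top of the plate, so the highest point sits at y_top = 3.7296 − 0.33 = 3.3996 m along the incline.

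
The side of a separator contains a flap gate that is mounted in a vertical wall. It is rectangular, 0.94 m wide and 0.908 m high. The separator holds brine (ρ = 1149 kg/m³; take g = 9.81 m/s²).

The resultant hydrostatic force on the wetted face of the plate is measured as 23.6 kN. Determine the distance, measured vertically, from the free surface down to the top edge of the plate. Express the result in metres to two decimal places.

γ = ρg = 1149 × 9.81 / 1000 = 11.27169 kN/m³.
A = 0.94 × 0.908 = 0.85352 m².
From F = γ·h_c·A, the centroid depth is h_c = 23.6/(11.27169 × 0.85352) = 2.45307 m.
The centroid lies 0.908/2 = 0.454 m below the top edge, so the top edge sits at h_top = 2.45307 − 0.454 = 1.99907 m below the surface.

d_top ≈ 2.00 m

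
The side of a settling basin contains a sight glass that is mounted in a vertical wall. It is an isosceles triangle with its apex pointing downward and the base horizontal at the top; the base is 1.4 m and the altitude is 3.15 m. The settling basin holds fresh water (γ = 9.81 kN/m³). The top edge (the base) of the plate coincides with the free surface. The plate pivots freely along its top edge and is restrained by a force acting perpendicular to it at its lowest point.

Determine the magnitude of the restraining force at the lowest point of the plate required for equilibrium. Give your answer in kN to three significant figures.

γ = 9.81 kN/m³.
With the apex down, the centroid sits h/3 = 3.15/3 = 1.05 m below the base (the top edge), so the centroid depth is h_c = 1.05 m.
A = ½ × 1.4 × 3.15 = 2.205 m².
Resultant F = γ·h_c·A = 9.81 × 1.05 × 2.205 = 22.7126 kN.
I_c = b·h³/36 = 1.4 × 3.15³/36 = 1.21551 m⁴.
Centre of pressure: y_p = y_c + I_c/(y_c·A) = 1.05 + 1.21551/(1.05 × 2.205) = 1.05 + 0.525002 = 1.575 m along the plane.
The resultant acts 1.05 + 0.525002 = 1.575 m (along the plate) below the hinge at the top edge, so the moment about the hinge is M = F × 1.575 = 22.7126 × 1.575 = 35.7723 kN·m.
A normal force at the bottom, 3.15 m from the hinge, must supply this moment: P = 35.7723/3.15 = 11.3563 kN.

P ≈ 11.4 kN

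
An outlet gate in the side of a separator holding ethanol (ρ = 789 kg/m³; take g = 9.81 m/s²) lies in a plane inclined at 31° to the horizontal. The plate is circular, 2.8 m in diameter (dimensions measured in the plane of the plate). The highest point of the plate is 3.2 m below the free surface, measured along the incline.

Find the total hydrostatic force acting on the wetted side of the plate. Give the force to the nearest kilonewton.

F ≈ 113 kN

γ = ρg = 789 × 9.81 / 1000 = 7.74009 kN/m³.
Let θ = 31° be the plate's angle to the horizontal; measure y along the incline from where the plane meets the free surface. Vertical depth h = y·sinθ with sinθ = 0.515038.
The centroid is at the centre, 1.4 m below the top of the plate, so y_c = 3.2 + 1.4 = 4.6 m and h_c = 4.6 × 0.515038 = 2.36917 m.
A = π(1.4)² = 6.15752 m².
Resultant F = γ·h_c·A = 7.74009 × 2.36917 × 6.15752 = 112.914 kN.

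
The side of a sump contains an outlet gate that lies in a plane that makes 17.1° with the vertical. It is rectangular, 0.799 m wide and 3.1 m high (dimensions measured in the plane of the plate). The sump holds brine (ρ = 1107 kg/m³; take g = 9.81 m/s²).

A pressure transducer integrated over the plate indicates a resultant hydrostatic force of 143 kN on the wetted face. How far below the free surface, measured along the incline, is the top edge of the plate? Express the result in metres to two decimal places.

y_top ≈ 4.01 m

γ = ρg = 1107 × 9.81 / 1000 = 10.85967 kN/m³.
A = 0.799 × 3.1 = 2.4769 m².
From F = γ·h_c·A, the centroid depth is h_c = 143/(10.85967 × 2.4769) = 5.31632 m.
The plate makes 17.1° with the vertical, i.e. θ = 90° − 17.1° = 72.9° to the horizontal. Measuring y along the incline from the free-surface line, vertical depth h = y·sinθ with sinθ = 0.955793.
Along the incline, y_c = h_c/sinθ = 5.31632/0.955793 = 5.56221 m.
The centroid lies 3.1/2 = 1.55 m below the top edge, so the top edge sits at y_top = 5.56221 − 1.55 = 4.01221 m along the incline.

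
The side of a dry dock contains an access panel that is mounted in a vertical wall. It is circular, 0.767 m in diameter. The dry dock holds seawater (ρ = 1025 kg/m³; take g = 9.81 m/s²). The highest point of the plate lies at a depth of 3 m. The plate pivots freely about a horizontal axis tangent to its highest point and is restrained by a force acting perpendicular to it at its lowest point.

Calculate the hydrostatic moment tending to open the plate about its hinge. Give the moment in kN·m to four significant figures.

M ≈ 6.199 kN·m

γ = ρg = 1025 × 9.81 / 1000 = 10.05525 kN/m³.
The centroid is at the centre, 0.3835 m below the top of the plate, so the centroid depth is h_c = 3 + 0.3835 = 3.3835 m.
A = π(0.3835)² = 0.462041 m².
Resultant F = γ·h_c·A = 10.05525 × 3.3835 × 0.462041 = 15.7195 kN.
I_c = πr⁴/4 = π × 0.3835⁴/4 = 0.0169884 m⁴.
Centre of pressure: y_p = y_c + I_c/(y_c·A) = 3.3835 + 0.0169884/(3.3835 × 0.462041) = 3.3835 + 0.0108669 = 3.39437 m along the plane.
The resultant acts 0.3835 + 0.0108669 = 0.394367 m (along the plate) below the hinge at the top edge, so the moment about the hinge is M = F × 0.394367 = 15.7195 × 0.394367 = 6.19925 kN·m.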